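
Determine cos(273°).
cos(273°) = 0.05234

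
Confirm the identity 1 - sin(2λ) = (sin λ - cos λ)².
RHS = sin²λ - 2 sin λ cos λ + cos²λ = (sin²λ + cos²λ) - 2 sin λ cos λ = 1 - sin(2λ) = LHS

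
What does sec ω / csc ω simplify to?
sec ω / csc ω = tan ω (using Reciprocal identities)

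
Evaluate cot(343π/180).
cot(343π/180) = -3.271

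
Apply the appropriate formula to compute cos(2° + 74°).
cos(2° + 74°) = cos 2° cos 74° - sin 2° sin 74° = 0.2419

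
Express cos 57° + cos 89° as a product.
cos 57° + cos 89° = 2 cos(73°) cos(-16°)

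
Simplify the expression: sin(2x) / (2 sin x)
sin(2x) / (2 sin x) = cos x (using Double angle)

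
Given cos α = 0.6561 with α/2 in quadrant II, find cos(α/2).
cos(α/2) = ±√((1 + cos α)/2); negative since α/2 ∈ QII, so cos(α/2) = -0.91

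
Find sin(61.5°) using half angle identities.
sin(61.5°) = √((1 - cos 123°)/2) = 0.8788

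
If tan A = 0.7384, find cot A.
cot A = 1/tan A = 1.354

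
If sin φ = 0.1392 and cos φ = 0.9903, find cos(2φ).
cos(2φ) = cos²φ - sin²φ = 0.9613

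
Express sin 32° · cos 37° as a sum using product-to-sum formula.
sin 32° cos 37° = (1/2)[sin(32°+37°) + sin(32°-37°)]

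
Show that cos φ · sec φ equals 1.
LHS = cos φ · (1/cos φ) = 1 = RHS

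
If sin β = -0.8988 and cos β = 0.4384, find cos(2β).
cos(2β) = cos²β - sin²β = -0.6156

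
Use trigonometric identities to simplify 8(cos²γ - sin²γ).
8(cos²γ - sin²γ) = 8(cos(2γ)) (using Double angle)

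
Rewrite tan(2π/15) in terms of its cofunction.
tan(2π/15) = cot(π/2 - 2π/15) = cot(11π/30)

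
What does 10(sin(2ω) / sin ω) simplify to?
10(sin(2ω) / sin ω) = 10(2 cos ω) (using Double angle)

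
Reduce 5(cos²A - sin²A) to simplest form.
5(cos²A - sin²A) = 5(cos(2A)) (using Double angle)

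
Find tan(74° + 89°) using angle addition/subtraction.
tan(74° + 89°) = (tan 74° + tan 89°)/(1 - tan 74° tan 89°) = -0.3057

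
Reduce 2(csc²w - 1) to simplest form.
2(csc²w - 1) = 2(cot²w) (using Pythagorean identity)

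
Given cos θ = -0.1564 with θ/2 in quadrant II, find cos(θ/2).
cos(θ/2) = ±√((1 + cos θ)/2); negative since θ/2 ∈ QII, so cos(θ/2) = -0.6495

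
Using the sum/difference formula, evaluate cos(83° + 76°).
cos(83° + 76°) = cos 83° cos 76° - sin 83° sin 76° = -0.9336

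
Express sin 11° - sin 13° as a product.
sin 11° - sin 13° = 2 cos(12°) sin(-1°)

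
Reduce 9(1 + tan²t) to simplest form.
9(1 + tan²t) = 9(sec²t) (using Pythagorean identity)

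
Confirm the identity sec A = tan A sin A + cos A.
RHS = sin²A/cos A + cos A = (sin²A + cos²A)/cos A = 1/cos A = sec A = LHS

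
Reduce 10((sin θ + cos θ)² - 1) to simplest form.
10((sin θ + cos θ)² - 1) = 10(sin(2θ)) (using Pythagorean + double angle)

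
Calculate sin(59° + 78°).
sin(59° + 78°) = sin 59° cos 78° + cos 59° sin 78° = 0.682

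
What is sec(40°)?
sec(40°) = 1.305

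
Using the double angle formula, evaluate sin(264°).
sin(264°) = 2 sin 132° cos 132° = -0.9945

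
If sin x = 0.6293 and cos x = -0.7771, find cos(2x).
cos(2x) = cos²x - sin²x = 0.2079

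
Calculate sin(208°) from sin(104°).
sin(208°) = 2 sin 104° cos 104° = -0.4695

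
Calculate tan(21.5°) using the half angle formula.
tan(21.5°) = sin 43° / (1 + cos 43°) = 0.3939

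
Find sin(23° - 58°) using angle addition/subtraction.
sin(23° - 58°) = sin 23° cos 58° - cos 23° sin 58° = -0.5736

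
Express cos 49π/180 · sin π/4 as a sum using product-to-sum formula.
cos 49π/180 sin π/4 = (1/2)[sin(49π/180+π/4) - sin(49π/180-π/4)]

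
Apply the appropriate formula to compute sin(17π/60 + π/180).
sin(17π/60 + π/180) = sin 17π/60 cos π/180 + cos 17π/60 sin π/180 = 0.788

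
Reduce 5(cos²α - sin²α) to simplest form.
5(cos²α - sin²α) = 5(cos(2α)) (using Double angle)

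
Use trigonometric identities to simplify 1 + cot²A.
1 + cot²A = csc²A (using Pythagorean identity)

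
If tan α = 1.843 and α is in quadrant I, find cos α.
cos α = 0.4769 (using tan²α + 1 = sec²α)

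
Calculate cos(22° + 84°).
cos(22° + 84°) = cos 22° cos 84° - sin 22° sin 84° = -0.2756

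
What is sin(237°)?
sin(237°) = -0.8387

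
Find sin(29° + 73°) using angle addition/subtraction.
sin(29° + 73°) = sin 29° cos 73° + cos 29° sin 73° = 0.9781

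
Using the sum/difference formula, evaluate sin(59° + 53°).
sin(59° + 53°) = sin 59° cos 53° + cos 59° sin 53° = 0.9272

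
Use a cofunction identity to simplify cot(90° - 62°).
cot(90° - 62°) = tan(62°)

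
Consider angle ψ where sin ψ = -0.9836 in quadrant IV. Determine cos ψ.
cos ψ = √(1 - sin²ψ) = 0.1804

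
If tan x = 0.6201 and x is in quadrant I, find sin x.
sin x = 0.527 (using tan²x + 1 = sec²x)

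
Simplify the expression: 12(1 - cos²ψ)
12(1 - cos²ψ) = 12(sin²ψ) (using Pythagorean identity)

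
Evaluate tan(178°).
tan(178°) = -0.03492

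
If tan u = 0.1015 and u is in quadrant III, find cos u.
cos u = -0.9949 (using tan²u + 1 = sec²u)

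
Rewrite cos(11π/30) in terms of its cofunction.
cos(11π/30) = sin(π/2 - 11π/30) = sin(2π/15)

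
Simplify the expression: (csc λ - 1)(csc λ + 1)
(csc λ - 1)(csc λ + 1) = cot²λ (using Diff. of squares)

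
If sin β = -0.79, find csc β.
csc β = 1/sin β = -1.266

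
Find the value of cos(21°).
cos(21°) = 0.9336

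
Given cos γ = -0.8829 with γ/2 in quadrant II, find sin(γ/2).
sin(γ/2) = ±√((1 - cos γ)/2); positive since γ/2 ∈ QII, so sin(γ/2) = 0.9703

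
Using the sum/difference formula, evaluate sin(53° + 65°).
sin(53° + 65°) = sin 53° cos 65° + cos 53° sin 65° = 0.8829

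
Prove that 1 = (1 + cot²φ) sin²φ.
RHS = csc²φ · sin²φ = (1/sin²φ) · sin²φ = 1 = LHS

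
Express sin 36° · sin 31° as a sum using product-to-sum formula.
sin 36° sin 31° = (1/2)[cos(36°-31°) - cos(36°+31°)]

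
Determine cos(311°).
cos(311°) = 0.6561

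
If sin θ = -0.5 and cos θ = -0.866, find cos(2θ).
cos(2θ) = cos²θ - sin²θ = 0.5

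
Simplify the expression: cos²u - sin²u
cos²u - sin²u = cos(2u) (using Double angle)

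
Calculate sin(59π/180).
sin(59π/180) = 0.8572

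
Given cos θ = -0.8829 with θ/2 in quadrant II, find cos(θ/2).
cos(θ/2) = ±√((1 + cos θ)/2); negative since θ/2 ∈ QII, so cos(θ/2) = -0.242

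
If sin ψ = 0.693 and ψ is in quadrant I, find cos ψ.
cos ψ = 0.7209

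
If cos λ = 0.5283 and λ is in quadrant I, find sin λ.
sin λ = 0.8491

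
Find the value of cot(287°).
cot(287°) = -0.3057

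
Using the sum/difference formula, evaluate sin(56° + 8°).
sin(56° + 8°) = sin 56° cos 8° + cos 56° sin 8° = 0.8988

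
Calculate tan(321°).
tan(321°) = -0.8098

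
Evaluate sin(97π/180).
sin(97π/180) = 0.9925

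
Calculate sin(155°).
sin(155°) = 0.4226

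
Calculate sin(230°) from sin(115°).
sin(230°) = 2 sin 115° cos 115° = -0.766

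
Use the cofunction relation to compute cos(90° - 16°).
cos(90° - 16°) = sin(16°) = 0.2756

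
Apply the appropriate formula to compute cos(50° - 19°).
cos(50° - 19°) = cos 50° cos 19° + sin 50° sin 19° = 0.8572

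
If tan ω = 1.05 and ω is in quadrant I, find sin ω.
sin ω = 0.7241 (using tan²ω + 1 = sec²ω)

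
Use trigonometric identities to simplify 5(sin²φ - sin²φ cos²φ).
5(sin²φ - sin²φ cos²φ) = 5(sin⁴φ) (using Factoring)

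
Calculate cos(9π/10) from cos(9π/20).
cos(9π/10) = cos²9π/20 - sin²9π/20 = -0.9511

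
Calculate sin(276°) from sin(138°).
sin(276°) = 2 sin 138° cos 138° = -0.9945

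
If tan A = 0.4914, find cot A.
cot A = 1/tan A = 2.035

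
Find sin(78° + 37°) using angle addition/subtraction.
sin(78° + 37°) = sin 78° cos 37° + cos 78° sin 37° = 0.9063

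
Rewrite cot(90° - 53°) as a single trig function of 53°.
cot(90° - 53°) = tan(53°)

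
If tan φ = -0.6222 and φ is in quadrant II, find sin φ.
sin φ = 0.5283 (using tan²φ + 1 = sec²φ)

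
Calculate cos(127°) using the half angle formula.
cos(127°) = -√((1 + cos 254°)/2) = -0.6018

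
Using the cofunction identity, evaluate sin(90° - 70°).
sin(90° - 70°) = cos(70°) = 0.342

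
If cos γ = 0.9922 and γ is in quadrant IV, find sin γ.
sin γ = -0.1247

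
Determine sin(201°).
sin(201°) = -0.3584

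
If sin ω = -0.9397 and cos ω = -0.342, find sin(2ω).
sin(2ω) = 2 sin ω cos ω = 0.6428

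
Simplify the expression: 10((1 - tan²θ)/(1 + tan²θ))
10((1 - tan²θ)/(1 + tan²θ)) = 10(cos(2θ)) (using Double angle)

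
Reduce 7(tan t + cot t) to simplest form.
7(tan t + cot t) = 7(sec t csc t) (using Quotient identities)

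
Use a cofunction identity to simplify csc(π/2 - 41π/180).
csc(π/2 - 41π/180) = sec(41π/180)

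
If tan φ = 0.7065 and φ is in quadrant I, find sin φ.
sin φ = 0.577 (using tan²φ + 1 = sec²φ)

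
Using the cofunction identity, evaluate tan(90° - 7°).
tan(90° - 7°) = cot(7°) = 8.144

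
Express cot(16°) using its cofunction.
cot(16°) = tan(90° - 16°) = tan(74°)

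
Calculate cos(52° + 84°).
cos(52° + 84°) = cos 52° cos 84° - sin 52° sin 84° = -0.7193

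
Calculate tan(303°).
tan(303°) = -1.54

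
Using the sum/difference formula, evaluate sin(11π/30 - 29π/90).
sin(11π/30 - 29π/90) = sin 11π/30 cos 29π/90 - cos 11π/30 sin 29π/90 = 0.1392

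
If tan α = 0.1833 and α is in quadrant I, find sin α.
sin α = 0.1803 (using tan²α + 1 = sec²α)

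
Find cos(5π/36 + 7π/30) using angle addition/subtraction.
cos(5π/36 + 7π/30) = cos 5π/36 cos 7π/30 - sin 5π/36 sin 7π/30 = 0.3907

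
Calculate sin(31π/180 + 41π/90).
sin(31π/180 + 41π/90) = sin 31π/180 cos 41π/90 + cos 31π/180 sin 41π/90 = 0.9205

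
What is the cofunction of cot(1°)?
cot(1°) = tan(90° - 1°) = tan(89°)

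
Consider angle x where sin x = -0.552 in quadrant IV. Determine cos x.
cos x = √(1 - sin²x) = 0.8338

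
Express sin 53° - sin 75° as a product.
sin 53° - sin 75° = 2 cos(64°) sin(-11°)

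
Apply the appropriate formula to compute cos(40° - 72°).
cos(40° - 72°) = cos 40° cos 72° + sin 40° sin 72° = 0.848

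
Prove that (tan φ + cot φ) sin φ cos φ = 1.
LHS = (sin φ/cos φ + cos φ/sin φ) sin φ cos φ = ((sin²φ + cos²φ)/(sin φ cos φ)) · sin φ cos φ = sin²φ + cos²φ = 1 = RHS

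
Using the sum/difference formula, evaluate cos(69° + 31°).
cos(69° + 31°) = cos 69° cos 31° - sin 69° sin 31° = -0.1736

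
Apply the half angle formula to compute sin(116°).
sin(116°) = √((1 - cos 232°)/2) = 0.8988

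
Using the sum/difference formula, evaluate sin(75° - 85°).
sin(75° - 85°) = sin 75° cos 85° - cos 75° sin 85° = -0.1736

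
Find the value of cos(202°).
cos(202°) = -0.9272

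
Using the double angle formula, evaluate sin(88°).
sin(88°) = 2 sin 44° cos 44° = 0.9994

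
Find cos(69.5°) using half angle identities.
cos(69.5°) = √((1 + cos 139°)/2) = 0.3502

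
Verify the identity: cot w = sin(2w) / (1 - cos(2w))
RHS = 2 sin w cos w / (2sin²w) = cos w/sin w = cot w = LHS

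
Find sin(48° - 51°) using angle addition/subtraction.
sin(48° - 51°) = sin 48° cos 51° - cos 48° sin 51° = -0.05234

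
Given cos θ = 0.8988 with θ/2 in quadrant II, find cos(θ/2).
cos(θ/2) = ±√((1 + cos θ)/2); negative since θ/2 ∈ QII, so cos(θ/2) = -0.9744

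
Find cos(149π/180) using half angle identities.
cos(149π/180) = -√((1 + cos 149π/90)/2) = -0.8572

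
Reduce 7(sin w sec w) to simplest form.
7(sin w sec w) = 7(tan w) (using Reciprocal + quotient)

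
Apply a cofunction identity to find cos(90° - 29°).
cos(90° - 29°) = sin(29°) = 0.4848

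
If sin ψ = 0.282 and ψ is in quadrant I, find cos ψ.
cos ψ = 0.9594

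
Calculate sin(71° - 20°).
sin(71° - 20°) = sin 71° cos 20° - cos 71° sin 20° = 0.7771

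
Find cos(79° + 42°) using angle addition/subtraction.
cos(79° + 42°) = cos 79° cos 42° - sin 79° sin 42° = -0.515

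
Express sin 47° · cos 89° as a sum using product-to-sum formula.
sin 47° cos 89° = (1/2)[sin(47°+89°) + sin(47°-89°)]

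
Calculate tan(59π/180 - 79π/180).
tan(59π/180 - 79π/180) = (tan 59π/180 - tan 79π/180)/(1 + tan 59π/180 tan 79π/180) = -0.364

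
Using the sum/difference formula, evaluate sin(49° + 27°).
sin(49° + 27°) = sin 49° cos 27° + cos 49° sin 27° = 0.9703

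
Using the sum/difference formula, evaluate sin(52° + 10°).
sin(52° + 10°) = sin 52° cos 10° + cos 52° sin 10° = 0.8829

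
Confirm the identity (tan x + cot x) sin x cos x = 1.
LHS = (sin x/cos x + cos x/sin x) sin x cos x = ((sin²x + cos²x)/(sin x cos x)) · sin x cos x = sin²x + cos²x = 1 = RHS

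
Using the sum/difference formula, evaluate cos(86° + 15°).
cos(86° + 15°) = cos 86° cos 15° - sin 86° sin 15° = -0.1908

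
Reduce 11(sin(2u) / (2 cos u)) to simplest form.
11(sin(2u) / (2 cos u)) = 11(sin u) (using Double angle)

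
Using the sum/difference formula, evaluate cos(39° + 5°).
cos(39° + 5°) = cos 39° cos 5° - sin 39° sin 5° = 0.7193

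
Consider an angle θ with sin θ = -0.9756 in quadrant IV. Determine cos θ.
cos θ = √(1 - sin²θ) = 0.2196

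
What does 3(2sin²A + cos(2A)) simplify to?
3(2sin²A + cos(2A)) = 3 (using Double angle)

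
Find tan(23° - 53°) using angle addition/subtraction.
tan(23° - 53°) = (tan 23° - tan 53°)/(1 + tan 23° tan 53°) = -√3/3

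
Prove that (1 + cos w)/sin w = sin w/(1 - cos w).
RHS = sin w(1 + cos w) / ((1 - cos w)(1 + cos w)) = sin w(1 + cos w) / (1 - cos²w) = sin w(1 + cos w) / sin²w = (1 + cos w)/sin w = LHS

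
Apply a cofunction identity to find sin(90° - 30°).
sin(90° - 30°) = cos(30°) = √3/2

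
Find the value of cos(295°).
cos(295°) = 0.4226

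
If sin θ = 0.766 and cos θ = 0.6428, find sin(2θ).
sin(2θ) = 2 sin θ cos θ = 0.9848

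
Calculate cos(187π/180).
cos(187π/180) = -0.9925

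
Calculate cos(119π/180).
cos(119π/180) = -0.4848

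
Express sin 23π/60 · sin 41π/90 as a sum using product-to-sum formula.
sin 23π/60 sin 41π/90 = (1/2)[cos(23π/60-41π/90) - cos(23π/60+41π/90)]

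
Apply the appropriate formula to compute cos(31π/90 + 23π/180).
cos(31π/90 + 23π/180) = cos 31π/90 cos 23π/180 - sin 31π/90 sin 23π/180 = 0.08716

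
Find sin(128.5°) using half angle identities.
sin(128.5°) = √((1 - cos 257°)/2) = 0.7826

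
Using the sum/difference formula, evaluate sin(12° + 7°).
sin(12° + 7°) = sin 12° cos 7° + cos 12° sin 7° = 0.3256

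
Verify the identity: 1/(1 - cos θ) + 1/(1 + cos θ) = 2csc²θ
LHS = [(1 + cos θ) + (1 - cos θ)] / [(1 - cos θ)(1 + cos θ)] = 2/(1 - cos²θ) = 2/sin²θ = 2csc²θ = RHS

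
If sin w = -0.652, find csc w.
csc w = 1/sin w = -1.534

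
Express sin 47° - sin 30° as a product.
sin 47° - sin 30° = 2 cos(38.5°) sin(8.5°)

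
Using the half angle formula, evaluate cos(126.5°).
cos(126.5°) = -√((1 + cos 253°)/2) = -0.5948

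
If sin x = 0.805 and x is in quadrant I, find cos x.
cos x = 0.5933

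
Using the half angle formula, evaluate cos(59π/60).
cos(59π/60) = -√((1 + cos 59π/30)/2) = -0.9986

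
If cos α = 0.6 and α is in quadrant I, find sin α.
sin α = 0.8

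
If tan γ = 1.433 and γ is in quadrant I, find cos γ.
cos γ = 0.5723 (using tan²γ + 1 = sec²γ)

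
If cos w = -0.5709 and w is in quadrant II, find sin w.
sin w = 0.821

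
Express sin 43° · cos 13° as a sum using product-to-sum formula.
sin 43° cos 13° = (1/2)[sin(43°+13°) + sin(43°-13°)]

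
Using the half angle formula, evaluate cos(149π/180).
cos(149π/180) = -√((1 + cos 149π/90)/2) = -0.8572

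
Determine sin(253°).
sin(253°) = -0.9563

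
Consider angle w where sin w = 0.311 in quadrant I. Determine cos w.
cos w = √(1 - sin²w) = 0.9504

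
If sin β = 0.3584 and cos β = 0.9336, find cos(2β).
cos(2β) = cos²β - sin²β = 0.7432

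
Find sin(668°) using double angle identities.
sin(668°) = 2 sin 334° cos 334° = -0.788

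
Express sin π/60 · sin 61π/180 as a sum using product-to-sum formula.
sin π/60 sin 61π/180 = (1/2)[cos(π/60-61π/180) - cos(π/60+61π/180)]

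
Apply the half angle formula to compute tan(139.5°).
tan(139.5°) = sin 279° / (1 + cos 279°) = -0.8541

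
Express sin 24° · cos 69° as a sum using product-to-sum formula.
sin 24° cos 69° = (1/2)[sin(24°+69°) + sin(24°-69°)]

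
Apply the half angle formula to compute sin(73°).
sin(73°) = √((1 - cos 146°)/2) = 0.9563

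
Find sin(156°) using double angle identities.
sin(156°) = 2 sin 78° cos 78° = 0.4067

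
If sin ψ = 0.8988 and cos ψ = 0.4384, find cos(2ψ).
cos(2ψ) = cos²ψ - sin²ψ = -0.6156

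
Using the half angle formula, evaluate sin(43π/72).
sin(43π/72) = √((1 - cos 43π/36)/2) = 0.9537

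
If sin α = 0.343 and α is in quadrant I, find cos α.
cos α = 0.9393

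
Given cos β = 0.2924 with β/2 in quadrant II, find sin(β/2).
sin(β/2) = ±√((1 - cos β)/2); positive since β/2 ∈ QII, so sin(β/2) = 0.5948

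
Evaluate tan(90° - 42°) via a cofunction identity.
tan(90° - 42°) = cot(42°) = 1.111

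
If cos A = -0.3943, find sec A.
sec A = 1/cos A = -2.536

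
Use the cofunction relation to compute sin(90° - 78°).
sin(90° - 78°) = cos(78°) = 0.2079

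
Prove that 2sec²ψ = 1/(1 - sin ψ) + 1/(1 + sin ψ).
RHS = [(1 + sin ψ) + (1 - sin ψ)] / [(1 - sin ψ)(1 + sin ψ)] = 2/(1 - sin²ψ) = 2/cos²ψ = 2sec²ψ = LHS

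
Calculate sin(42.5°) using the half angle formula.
sin(42.5°) = √((1 - cos 85°)/2) = 0.6756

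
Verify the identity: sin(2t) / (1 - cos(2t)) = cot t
LHS = 2 sin t cos t / (2sin²t) = cos t/sin t = cot t = RHS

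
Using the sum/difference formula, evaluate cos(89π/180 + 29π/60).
cos(89π/180 + 29π/60) = cos 89π/180 cos 29π/60 - sin 89π/180 sin 29π/60 = -0.9976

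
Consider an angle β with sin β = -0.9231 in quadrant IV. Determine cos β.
cos β = √(1 - sin²β) = 0.3846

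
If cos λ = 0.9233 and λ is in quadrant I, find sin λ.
sin λ = 0.3841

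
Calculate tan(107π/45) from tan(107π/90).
tan(107π/45) = 2 tan 107π/90 / (1 - tan²107π/90) = 2.475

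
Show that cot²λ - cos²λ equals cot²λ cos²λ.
LHS = cos²λ/sin²λ - cos²λ = cos²λ(1/sin²λ - 1) = cos²λ · (1 - sin²λ)/sin²λ = cos²λ · cos²λ/sin²λ = cos²λ · cot²λ = RHS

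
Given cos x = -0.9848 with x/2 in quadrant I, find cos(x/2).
cos(x/2) = ±√((1 + cos x)/2); positive since x/2 ∈ QI, so cos(x/2) = 0.08718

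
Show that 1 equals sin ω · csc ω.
RHS = sin ω · (1/sin ω) = 1 = LHS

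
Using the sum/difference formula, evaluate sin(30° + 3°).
sin(30° + 3°) = sin 30° cos 3° + cos 30° sin 3° = 0.5446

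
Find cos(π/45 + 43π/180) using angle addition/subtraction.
cos(π/45 + 43π/180) = cos π/45 cos 43π/180 - sin π/45 sin 43π/180 = 0.682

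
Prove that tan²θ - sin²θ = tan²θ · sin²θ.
LHS = sin²θ/cos²θ - sin²θ = sin²θ(1/cos²θ - 1) = sin²θ · (1 - cos²θ)/cos²θ = sin²θ · sin²θ/cos²θ = sin²θ · tan²θ = RHS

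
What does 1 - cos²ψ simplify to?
1 - cos²ψ = sin²ψ (using Pythagorean identity)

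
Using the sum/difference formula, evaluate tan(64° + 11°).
tan(64° + 11°) = (tan 64° + tan 11°)/(1 - tan 64° tan 11°) = 2+√3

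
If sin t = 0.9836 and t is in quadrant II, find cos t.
cos t = -0.1804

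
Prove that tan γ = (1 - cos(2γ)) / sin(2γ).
RHS = 2sin²γ / (2 sin γ cos γ) = sin γ/cos γ = tan γ = LHS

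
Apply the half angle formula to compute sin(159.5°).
sin(159.5°) = √((1 - cos 319°)/2) = 0.3502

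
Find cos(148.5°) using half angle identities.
cos(148.5°) = -√((1 + cos 297°)/2) = -0.8526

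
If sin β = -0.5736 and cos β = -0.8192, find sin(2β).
sin(2β) = 2 sin β cos β = 0.9398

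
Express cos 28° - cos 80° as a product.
cos 28° - cos 80° = -2 sin(54°) sin(-26°)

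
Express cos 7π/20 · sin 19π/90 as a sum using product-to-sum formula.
cos 7π/20 sin 19π/90 = (1/2)[sin(7π/20+19π/90) - sin(7π/20-19π/90)]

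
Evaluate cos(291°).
cos(291°) = 0.3584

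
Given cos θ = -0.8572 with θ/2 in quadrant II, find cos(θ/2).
cos(θ/2) = ±√((1 + cos θ)/2); negative since θ/2 ∈ QII, so cos(θ/2) = -0.2672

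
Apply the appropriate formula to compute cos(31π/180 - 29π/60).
cos(31π/180 - 29π/60) = cos 31π/180 cos 29π/60 + sin 31π/180 sin 29π/60 = 0.5592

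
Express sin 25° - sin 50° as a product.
sin 25° - sin 50° = 2 cos(37.5°) sin(-12.5°)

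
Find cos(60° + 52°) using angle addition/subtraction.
cos(60° + 52°) = cos 60° cos 52° - sin 60° sin 52° = -0.3746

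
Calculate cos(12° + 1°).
cos(12° + 1°) = cos 12° cos 1° - sin 12° sin 1° = 0.9744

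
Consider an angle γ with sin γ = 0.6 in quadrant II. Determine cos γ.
cos γ = ±√(1 - sin²γ) = -0.8 (negative in QII)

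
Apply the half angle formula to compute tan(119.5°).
tan(119.5°) = sin 239° / (1 + cos 239°) = -1.767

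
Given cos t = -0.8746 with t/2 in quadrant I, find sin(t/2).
sin(t/2) = ±√((1 - cos t)/2); positive since t/2 ∈ QI, so sin(t/2) = 0.9681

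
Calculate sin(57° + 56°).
sin(57° + 56°) = sin 57° cos 56° + cos 57° sin 56° = 0.9205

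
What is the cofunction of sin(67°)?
sin(67°) = cos(90° - 67°) = cos(23°)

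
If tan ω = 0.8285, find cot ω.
cot ω = 1/tan ω = 1.207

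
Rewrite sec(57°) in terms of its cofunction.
sec(57°) = csc(90° - 57°) = csc(33°)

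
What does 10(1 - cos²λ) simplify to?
10(1 - cos²λ) = 10(sin²λ) (using Pythagorean identity)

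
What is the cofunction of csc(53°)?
csc(53°) = sec(90° - 53°) = sec(37°)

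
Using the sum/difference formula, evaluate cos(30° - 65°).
cos(30° - 65°) = cos 30° cos 65° + sin 30° sin 65° = 0.8192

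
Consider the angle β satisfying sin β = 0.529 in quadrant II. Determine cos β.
cos β = ±√(1 - sin²β) = -0.8486 (negative in QII)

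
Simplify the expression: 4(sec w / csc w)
4(sec w / csc w) = 4(tan w) (using Reciprocal identities)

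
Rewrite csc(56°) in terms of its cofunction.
csc(56°) = sec(90° - 56°) = sec(34°)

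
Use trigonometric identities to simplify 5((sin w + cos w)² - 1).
5((sin w + cos w)² - 1) = 5(sin(2w)) (using Pythagorean + double angle)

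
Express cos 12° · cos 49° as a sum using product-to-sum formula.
cos 12° cos 49° = (1/2)[cos(12°-49°) + cos(12°+49°)]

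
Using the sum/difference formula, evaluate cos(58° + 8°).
cos(58° + 8°) = cos 58° cos 8° - sin 58° sin 8° = 0.4067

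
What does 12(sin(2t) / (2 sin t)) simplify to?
12(sin(2t) / (2 sin t)) = 12(cos t) (using Double angle)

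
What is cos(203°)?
cos(203°) = -0.9205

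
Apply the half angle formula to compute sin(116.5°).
sin(116.5°) = √((1 - cos 233°)/2) = 0.8949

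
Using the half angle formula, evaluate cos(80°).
cos(80°) = √((1 + cos 160°)/2) = 0.1736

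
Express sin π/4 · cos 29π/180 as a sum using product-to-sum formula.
sin π/4 cos 29π/180 = (1/2)[sin(π/4+29π/180) + sin(π/4-29π/180)]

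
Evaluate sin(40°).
sin(40°) = 0.6428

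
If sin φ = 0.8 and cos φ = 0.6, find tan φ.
tan φ = sin φ / cos φ = 1.333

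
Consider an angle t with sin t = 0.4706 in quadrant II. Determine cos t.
cos t = ±√(1 - sin²t) = -0.8823 (negative in QII)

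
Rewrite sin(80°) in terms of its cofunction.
sin(80°) = cos(90° - 80°) = cos(10°)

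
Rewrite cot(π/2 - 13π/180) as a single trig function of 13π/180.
cot(π/2 - 13π/180) = tan(13π/180)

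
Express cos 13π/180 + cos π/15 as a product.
cos 13π/180 + cos π/15 = 2 cos(5π/72) cos(π/360)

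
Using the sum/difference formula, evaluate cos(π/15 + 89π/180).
cos(π/15 + 89π/180) = cos π/15 cos 89π/180 - sin π/15 sin 89π/180 = -0.1908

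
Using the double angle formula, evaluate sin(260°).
sin(260°) = 2 sin 130° cos 130° = -0.9848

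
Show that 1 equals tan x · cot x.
RHS = (sin x/cos x) · (cos x/sin x) = 1 = LHS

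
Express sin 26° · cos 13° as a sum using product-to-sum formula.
sin 26° cos 13° = (1/2)[sin(26°+13°) + sin(26°-13°)]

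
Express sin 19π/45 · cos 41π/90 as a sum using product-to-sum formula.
sin 19π/45 cos 41π/90 = (1/2)[sin(19π/45+41π/90) + sin(19π/45-41π/90)]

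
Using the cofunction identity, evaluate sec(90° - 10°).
sec(90° - 10°) = csc(10°) = 5.759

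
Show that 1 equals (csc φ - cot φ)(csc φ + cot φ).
RHS = csc²φ - cot²φ = (1 + cot²φ) - cot²φ = 1 = LHS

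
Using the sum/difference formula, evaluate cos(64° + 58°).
cos(64° + 58°) = cos 64° cos 58° - sin 64° sin 58° = -0.5299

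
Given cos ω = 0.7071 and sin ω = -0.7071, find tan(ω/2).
tan(ω/2) = sin ω / (1 + cos ω) = -0.4142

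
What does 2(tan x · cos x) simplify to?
2(tan x · cos x) = 2(sin x) (using Quotient identity)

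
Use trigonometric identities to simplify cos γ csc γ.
cos γ csc γ = cot γ (using Reciprocal + quotient)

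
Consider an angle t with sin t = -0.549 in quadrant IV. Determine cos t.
cos t = √(1 - sin²t) = 0.8358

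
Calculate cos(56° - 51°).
cos(56° - 51°) = cos 56° cos 51° + sin 56° sin 51° = 0.9962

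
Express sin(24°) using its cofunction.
sin(24°) = cos(90° - 24°) = cos(66°)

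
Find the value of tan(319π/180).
tan(319π/180) = -0.8693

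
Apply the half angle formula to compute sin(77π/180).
sin(77π/180) = √((1 - cos 77π/90)/2) = 0.9744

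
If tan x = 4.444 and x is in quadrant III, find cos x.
cos x = -0.2195 (using tan²x + 1 = sec²x)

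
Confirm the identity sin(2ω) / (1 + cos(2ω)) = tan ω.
LHS = 2 sin ω cos ω / (2cos²ω) = sin ω/cos ω = tan ω = RHS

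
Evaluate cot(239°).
cot(239°) = 0.6009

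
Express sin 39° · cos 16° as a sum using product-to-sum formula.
sin 39° cos 16° = (1/2)[sin(39°+16°) + sin(39°-16°)]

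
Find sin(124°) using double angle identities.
sin(124°) = 2 sin 62° cos 62° = 0.829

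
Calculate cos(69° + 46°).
cos(69° + 46°) = cos 69° cos 46° - sin 69° sin 46° = -0.4226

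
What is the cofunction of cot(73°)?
cot(73°) = tan(90° - 73°) = tan(17°)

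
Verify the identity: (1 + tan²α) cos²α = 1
LHS = sec²α · cos²α = (1/cos²α) · cos²α = 1 = RHS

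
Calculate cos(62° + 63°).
cos(62° + 63°) = cos 62° cos 63° - sin 62° sin 63° = -0.5736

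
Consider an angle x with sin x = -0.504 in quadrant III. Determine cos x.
cos x = ±√(1 - sin²x) = -0.8637 (negative in QIII)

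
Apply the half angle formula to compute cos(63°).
cos(63°) = √((1 + cos 126°)/2) = 0.454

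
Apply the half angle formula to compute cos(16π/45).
cos(16π/45) = √((1 + cos 32π/45)/2) = 0.4384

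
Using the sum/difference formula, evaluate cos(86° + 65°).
cos(86° + 65°) = cos 86° cos 65° - sin 86° sin 65° = -0.8746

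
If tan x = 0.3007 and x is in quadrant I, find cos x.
cos x = 0.9576 (using tan²x + 1 = sec²x)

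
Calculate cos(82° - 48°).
cos(82° - 48°) = cos 82° cos 48° + sin 82° sin 48° = 0.829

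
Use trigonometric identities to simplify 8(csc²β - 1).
8(csc²β - 1) = 8(cot²β) (using Pythagorean identity)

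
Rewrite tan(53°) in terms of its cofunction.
tan(53°) = cot(90° - 53°) = cot(37°)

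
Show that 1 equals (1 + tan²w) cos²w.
RHS = sec²w · cos²w = (1/cos²w) · cos²w = 1 = LHS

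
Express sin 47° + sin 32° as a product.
sin 47° + sin 32° = 2 sin(39.5°) cos(7.5°)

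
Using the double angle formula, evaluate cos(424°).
cos(424°) = cos²212° - sin²212° = 0.4384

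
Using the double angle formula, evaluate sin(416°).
sin(416°) = 2 sin 208° cos 208° = 0.829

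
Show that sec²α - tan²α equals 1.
LHS = 1/cos²α - sin²α/cos²α = (1 - sin²α)/cos²α = cos²α/cos²α = 1 = RHS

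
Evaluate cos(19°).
cos(19°) = 0.9455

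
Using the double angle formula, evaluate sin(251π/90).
sin(251π/90) = 2 sin 251π/180 cos 251π/180 = 0.6157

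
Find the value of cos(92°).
cos(92°) = -0.0349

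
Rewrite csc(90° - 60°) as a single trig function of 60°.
csc(90° - 60°) = sec(60°)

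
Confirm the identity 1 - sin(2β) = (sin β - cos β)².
RHS = sin²β - 2 sin β cos β + cos²β = (sin²β + cos²β) - 2 sin β cos β = 1 - sin(2β) = LHS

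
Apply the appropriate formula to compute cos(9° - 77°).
cos(9° - 77°) = cos 9° cos 77° + sin 9° sin 77° = 0.3746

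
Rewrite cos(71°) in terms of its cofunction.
cos(71°) = sin(90° - 71°) = sin(19°)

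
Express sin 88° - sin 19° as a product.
sin 88° - sin 19° = 2 cos(53.5°) sin(34.5°)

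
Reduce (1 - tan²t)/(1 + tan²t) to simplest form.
(1 - tan²t)/(1 + tan²t) = cos(2t) (using Double angle)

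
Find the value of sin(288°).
sin(288°) = -0.9511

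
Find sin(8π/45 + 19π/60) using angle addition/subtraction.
sin(8π/45 + 19π/60) = sin 8π/45 cos 19π/60 + cos 8π/45 sin 19π/60 = 0.9998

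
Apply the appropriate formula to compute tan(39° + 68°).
tan(39° + 68°) = (tan 39° + tan 68°)/(1 - tan 39° tan 68°) = -3.271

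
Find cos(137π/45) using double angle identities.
cos(137π/45) = cos²137π/90 - sin²137π/90 = -0.9903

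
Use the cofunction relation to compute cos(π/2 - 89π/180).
cos(π/2 - 89π/180) = sin(89π/180) = 0.9998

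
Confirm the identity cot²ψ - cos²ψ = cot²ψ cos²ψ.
LHS = cos²ψ/sin²ψ - cos²ψ = cos²ψ(1/sin²ψ - 1) = cos²ψ · (1 - sin²ψ)/sin²ψ = cos²ψ · cos²ψ/sin²ψ = cos²ψ · cot²ψ = RHS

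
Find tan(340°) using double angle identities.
tan(340°) = 2 tan 170° / (1 - tan²170°) = -0.364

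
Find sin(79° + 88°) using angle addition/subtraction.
sin(79° + 88°) = sin 79° cos 88° + cos 79° sin 88° = 0.225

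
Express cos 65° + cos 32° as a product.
cos 65° + cos 32° = 2 cos(48.5°) cos(16.5°)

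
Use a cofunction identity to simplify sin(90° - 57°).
sin(90° - 57°) = cos(57°)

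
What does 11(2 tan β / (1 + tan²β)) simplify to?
11(2 tan β / (1 + tan²β)) = 11(sin(2β)) (using Double angle)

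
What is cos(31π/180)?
cos(31π/180) = 0.8572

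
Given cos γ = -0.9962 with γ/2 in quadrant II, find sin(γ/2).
sin(γ/2) = ±√((1 - cos γ)/2); positive since γ/2 ∈ QII, so sin(γ/2) = 0.999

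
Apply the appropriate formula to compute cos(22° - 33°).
cos(22° - 33°) = cos 22° cos 33° + sin 22° sin 33° = 0.9816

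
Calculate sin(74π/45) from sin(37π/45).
sin(74π/45) = 2 sin 37π/45 cos 37π/45 = -0.8988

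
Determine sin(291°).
sin(291°) = -0.9336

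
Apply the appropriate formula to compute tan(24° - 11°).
tan(24° - 11°) = (tan 24° - tan 11°)/(1 + tan 24° tan 11°) = 0.2309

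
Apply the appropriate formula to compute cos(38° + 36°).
cos(38° + 36°) = cos 38° cos 36° - sin 38° sin 36° = 0.2756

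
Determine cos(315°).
cos(315°) = √2/2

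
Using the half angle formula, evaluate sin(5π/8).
sin(5π/8) = √((1 - cos 5π/4)/2) = √(2+√2)/2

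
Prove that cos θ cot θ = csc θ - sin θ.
RHS = 1/sin θ - sin θ = (1 - sin²θ)/sin θ = cos²θ/sin θ = cos θ · (cos θ/sin θ) = cos θ cot θ = LHS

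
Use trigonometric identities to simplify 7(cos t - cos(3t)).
7(cos t - cos(3t)) = 7(2 sin(2t) sin t) (using Sum-to-product)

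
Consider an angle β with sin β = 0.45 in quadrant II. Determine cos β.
cos β = ±√(1 - sin²β) = -0.893 (negative in QII)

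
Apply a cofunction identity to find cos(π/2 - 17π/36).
cos(π/2 - 17π/36) = sin(17π/36) = 0.9962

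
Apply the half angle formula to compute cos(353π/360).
cos(353π/360) = -√((1 + cos 353π/180)/2) = -0.9981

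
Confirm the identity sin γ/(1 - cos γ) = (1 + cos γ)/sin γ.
LHS = sin γ(1 + cos γ) / ((1 - cos γ)(1 + cos γ)) = sin γ(1 + cos γ) / (1 - cos²γ) = sin γ(1 + cos γ) / sin²γ = (1 + cos γ)/sin γ = RHS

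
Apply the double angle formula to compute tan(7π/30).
tan(7π/30) = 2 tan 7π/60 / (1 - tan²7π/60) = 0.9004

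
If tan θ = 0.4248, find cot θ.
cot θ = 1/tan θ = 2.354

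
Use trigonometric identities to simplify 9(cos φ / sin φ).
9(cos φ / sin φ) = 9(cot φ) (using Quotient identity)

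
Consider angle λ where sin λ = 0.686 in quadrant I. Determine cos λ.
cos λ = √(1 - sin²λ) = 0.7276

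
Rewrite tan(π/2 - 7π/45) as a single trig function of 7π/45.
tan(π/2 - 7π/45) = cot(7π/45)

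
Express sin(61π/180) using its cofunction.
sin(61π/180) = cos(π/2 - 61π/180) = cos(29π/180)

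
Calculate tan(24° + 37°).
tan(24° + 37°) = (tan 24° + tan 37°)/(1 - tan 24° tan 37°) = 1.804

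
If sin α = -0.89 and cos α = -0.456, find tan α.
tan α = sin α / cos α = 1.952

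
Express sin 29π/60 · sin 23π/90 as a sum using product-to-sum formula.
sin 29π/60 sin 23π/90 = (1/2)[cos(29π/60-23π/90) - cos(29π/60+23π/90)]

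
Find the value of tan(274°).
tan(274°) = -14.3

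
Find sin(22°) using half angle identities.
sin(22°) = √((1 - cos 44°)/2) = 0.3746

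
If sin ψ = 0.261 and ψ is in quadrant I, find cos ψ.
cos ψ = 0.9653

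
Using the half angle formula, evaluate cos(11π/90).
cos(11π/90) = √((1 + cos 11π/45)/2) = 0.9272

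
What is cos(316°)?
cos(316°) = 0.7193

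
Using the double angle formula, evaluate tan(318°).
tan(318°) = 2 tan 159° / (1 - tan²159°) = -0.9004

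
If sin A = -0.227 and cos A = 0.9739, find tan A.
tan A = sin A / cos A = -0.2331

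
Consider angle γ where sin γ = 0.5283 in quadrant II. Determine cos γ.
cos γ = ±√(1 - sin²γ) = -0.8491 (negative in QII)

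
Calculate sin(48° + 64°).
sin(48° + 64°) = sin 48° cos 64° + cos 48° sin 64° = 0.9272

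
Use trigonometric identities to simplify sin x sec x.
sin x sec x = tan x (using Reciprocal + quotient)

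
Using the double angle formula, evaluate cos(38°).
cos(38°) = 1 - 2sin²19° = 0.788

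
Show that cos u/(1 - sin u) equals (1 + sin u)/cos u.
RHS = (1 + sin u)(1 - sin u) / (cos u(1 - sin u)) = (1 - sin²u) / (cos u(1 - sin u)) = cos²u / (cos u(1 - sin u)) = cos u/(1 - sin u) = LHS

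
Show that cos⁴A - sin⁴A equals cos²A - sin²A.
LHS = (cos²A - sin²A)(cos²A + sin²A) = (cos²A - sin²A) · 1 = cos²A - sin²A = RHS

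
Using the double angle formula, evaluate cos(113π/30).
cos(113π/30) = 1 - 2sin²113π/60 = 0.7431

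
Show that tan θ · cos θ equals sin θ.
LHS = (sin θ/cos θ) · cos θ = sin θ = RHS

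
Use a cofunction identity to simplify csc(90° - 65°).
csc(90° - 65°) = sec(65°)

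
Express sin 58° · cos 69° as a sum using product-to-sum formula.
sin 58° cos 69° = (1/2)[sin(58°+69°) + sin(58°-69°)]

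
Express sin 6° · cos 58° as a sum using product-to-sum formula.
sin 6° cos 58° = (1/2)[sin(6°+58°) + sin(6°-58°)]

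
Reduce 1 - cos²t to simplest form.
1 - cos²t = sin²t (using Pythagorean identity)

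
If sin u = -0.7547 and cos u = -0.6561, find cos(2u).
cos(2u) = cos²u - sin²u = -0.1391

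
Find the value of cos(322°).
cos(322°) = 0.788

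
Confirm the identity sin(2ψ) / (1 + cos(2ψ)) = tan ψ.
LHS = 2 sin ψ cos ψ / (2cos²ψ) = sin ψ/cos ψ = tan ψ = RHS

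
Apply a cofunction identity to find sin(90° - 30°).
sin(90° - 30°) = cos(30°) = √3/2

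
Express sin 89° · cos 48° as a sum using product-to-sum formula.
sin 89° cos 48° = (1/2)[sin(89°+48°) + sin(89°-48°)]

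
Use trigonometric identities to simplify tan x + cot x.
tan x + cot x = sec x csc x (using Quotient identities)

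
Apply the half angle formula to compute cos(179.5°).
cos(179.5°) = -√((1 + cos 359°)/2) = -1.0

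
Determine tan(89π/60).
tan(89π/60) = 19.08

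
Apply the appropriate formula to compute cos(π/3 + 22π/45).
cos(π/3 + 22π/45) = cos π/3 cos 22π/45 - sin π/3 sin 22π/45 = -0.848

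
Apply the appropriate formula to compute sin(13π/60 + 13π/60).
sin(13π/60 + 13π/60) = sin 13π/60 cos 13π/60 + cos 13π/60 sin 13π/60 = 0.9781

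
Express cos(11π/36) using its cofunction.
cos(11π/36) = sin(π/2 - 11π/36) = sin(7π/36)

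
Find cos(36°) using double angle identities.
cos(36°) = cos²18° - sin²18° = 0.809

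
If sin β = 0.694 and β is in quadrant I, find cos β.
cos β = 0.72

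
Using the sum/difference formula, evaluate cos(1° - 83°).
cos(1° - 83°) = cos 1° cos 83° + sin 1° sin 83° = 0.1392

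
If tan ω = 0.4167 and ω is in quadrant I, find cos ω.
cos ω = 0.9231 (using tan²ω + 1 = sec²ω)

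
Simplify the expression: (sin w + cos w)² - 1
(sin w + cos w)² - 1 = sin(2w) (using Pythagorean + double angle)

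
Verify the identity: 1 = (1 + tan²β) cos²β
RHS = sec²β · cos²β = (1/cos²β) · cos²β = 1 = LHS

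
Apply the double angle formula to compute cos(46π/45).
cos(46π/45) = cos²23π/45 - sin²23π/45 = -0.9976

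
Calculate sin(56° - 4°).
sin(56° - 4°) = sin 56° cos 4° - cos 56° sin 4° = 0.788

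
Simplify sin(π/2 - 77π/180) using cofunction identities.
sin(π/2 - 77π/180) = cos(77π/180)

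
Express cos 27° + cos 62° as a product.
cos 27° + cos 62° = 2 cos(44.5°) cos(-17.5°)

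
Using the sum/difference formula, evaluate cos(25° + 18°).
cos(25° + 18°) = cos 25° cos 18° - sin 25° sin 18° = 0.7314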